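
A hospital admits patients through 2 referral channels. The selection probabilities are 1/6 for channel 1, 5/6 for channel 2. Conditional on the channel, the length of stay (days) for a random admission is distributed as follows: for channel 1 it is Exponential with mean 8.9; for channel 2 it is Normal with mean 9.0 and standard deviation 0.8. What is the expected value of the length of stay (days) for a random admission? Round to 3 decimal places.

Component means — 1: 8.9; 2: 9.
E[X] = 0.166667·8.9 + 0.833333·9 = 8.98333.

8.983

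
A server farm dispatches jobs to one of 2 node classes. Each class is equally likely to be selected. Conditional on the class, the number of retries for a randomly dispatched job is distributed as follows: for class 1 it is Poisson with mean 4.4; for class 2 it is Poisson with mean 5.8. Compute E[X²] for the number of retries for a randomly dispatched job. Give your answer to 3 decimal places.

31.600

For each component E[X²] = Var + (mean)², giving 1: 23.76; 2: 39.44.
Overall E[X²] = 0.5·23.76 + 0.5·39.44 = 31.6.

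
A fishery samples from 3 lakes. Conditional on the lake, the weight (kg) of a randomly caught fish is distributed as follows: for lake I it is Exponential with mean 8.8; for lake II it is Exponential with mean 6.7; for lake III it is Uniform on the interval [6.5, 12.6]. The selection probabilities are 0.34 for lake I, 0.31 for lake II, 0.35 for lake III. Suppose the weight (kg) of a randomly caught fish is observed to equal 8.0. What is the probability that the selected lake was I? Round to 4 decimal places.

0.1790

Likelihoods f(8.0 | ·): I: 0.045783; II: 0.0452235; III: 0.163934.
Posterior ∝ prior × likelihood. Numerator for I: 0.34·0.045783 = 0.0155662.
Normalizing constant: 0.34·0.045783 + 0.31·0.0452235 + 0.35·0.163934 = 0.0869626.
P(I | observation) = 0.0155662 / 0.0869626 = 0.178999.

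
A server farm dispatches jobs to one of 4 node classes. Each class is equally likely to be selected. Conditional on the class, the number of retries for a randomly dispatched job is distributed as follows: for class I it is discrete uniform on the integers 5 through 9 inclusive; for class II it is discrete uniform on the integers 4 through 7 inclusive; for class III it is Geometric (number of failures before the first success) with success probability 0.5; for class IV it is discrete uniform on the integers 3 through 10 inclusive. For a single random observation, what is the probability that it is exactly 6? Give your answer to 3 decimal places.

0.146

Conditional on each class, P(X = 6): I: 0.2; II: 0.25; III: 0.0078125; IV: 0.125.
By total probability, P(X = 6) = 0.25·0.2 + 0.25·0.25 + 0.25·0.0078125 + 0.25·0.125 = 0.145703.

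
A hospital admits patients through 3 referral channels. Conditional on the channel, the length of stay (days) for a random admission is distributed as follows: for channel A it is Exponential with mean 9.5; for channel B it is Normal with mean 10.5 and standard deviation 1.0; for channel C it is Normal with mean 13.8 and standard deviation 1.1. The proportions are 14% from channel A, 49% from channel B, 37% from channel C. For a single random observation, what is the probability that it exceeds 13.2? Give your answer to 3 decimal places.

0.298

Conditional on each channel, P(X > 13.2): A: 0.249206; B: 0.00346697; C: 0.70728.
By total probability, P(X > 13.2) = 0.14·0.249206 + 0.49·0.00346697 + 0.37·0.70728 = 0.298281.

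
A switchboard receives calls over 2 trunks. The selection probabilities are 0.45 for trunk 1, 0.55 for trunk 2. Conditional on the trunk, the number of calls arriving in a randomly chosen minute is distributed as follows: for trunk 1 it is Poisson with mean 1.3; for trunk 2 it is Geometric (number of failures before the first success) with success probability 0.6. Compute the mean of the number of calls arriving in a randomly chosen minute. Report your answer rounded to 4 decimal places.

Component means — 1: 1.3; 2: 0.666667.
E[X] = 0.45·1.3 + 0.55·0.666667 = 0.951667.

0.9517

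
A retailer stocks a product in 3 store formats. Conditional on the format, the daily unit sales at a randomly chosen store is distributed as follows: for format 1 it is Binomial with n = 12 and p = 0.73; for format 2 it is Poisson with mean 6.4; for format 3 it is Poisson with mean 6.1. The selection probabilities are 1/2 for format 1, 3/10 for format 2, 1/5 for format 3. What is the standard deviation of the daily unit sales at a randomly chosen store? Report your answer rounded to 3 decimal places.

Per component, 1: μ=8.76, E[X²]=79.1028; 2: μ=6.4, E[X²]=47.36; 3: μ=6.1, E[X²]=43.31.
E[X] = 0.5·8.76 + 0.3·6.4 + 0.2·6.1 = 7.52.
E[X²] = 0.5·79.1028 + 0.3·47.36 + 0.2·43.31 = 62.4214.
Var(X) = E[X²] − (E[X])² = 62.4214 − 56.5504 = 5.871.
SD(X) = √5.871 = 2.42301.

2.423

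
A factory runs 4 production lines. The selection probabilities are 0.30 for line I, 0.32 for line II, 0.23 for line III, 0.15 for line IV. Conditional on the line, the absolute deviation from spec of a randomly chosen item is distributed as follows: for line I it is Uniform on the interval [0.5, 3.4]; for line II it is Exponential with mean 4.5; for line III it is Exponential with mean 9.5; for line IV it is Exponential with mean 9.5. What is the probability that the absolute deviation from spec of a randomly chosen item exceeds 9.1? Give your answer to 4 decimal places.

0.1882

Conditional on each line, P(X > 9.1): I: 0; II: 0.132361; III: 0.3837; IV: 0.3837.
By total probability, P(X > 9.1) = 0.3·0 + 0.32·0.132361 + 0.23·0.3837 + 0.15·0.3837 = 0.188161.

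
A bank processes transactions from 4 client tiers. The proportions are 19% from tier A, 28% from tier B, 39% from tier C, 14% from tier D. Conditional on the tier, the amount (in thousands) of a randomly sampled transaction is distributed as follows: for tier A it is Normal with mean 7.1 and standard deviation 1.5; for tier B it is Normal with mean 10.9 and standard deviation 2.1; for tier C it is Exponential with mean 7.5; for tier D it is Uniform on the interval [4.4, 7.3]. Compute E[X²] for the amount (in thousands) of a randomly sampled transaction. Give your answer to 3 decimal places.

For each component E[X²] = Var + (mean)², giving A: 52.66; B: 123.22; C: 112.5; D: 34.9233.
Overall E[X²] = 0.19·52.66 + 0.28·123.22 + 0.39·112.5 + 0.14·34.9233 = 93.2713.

93.271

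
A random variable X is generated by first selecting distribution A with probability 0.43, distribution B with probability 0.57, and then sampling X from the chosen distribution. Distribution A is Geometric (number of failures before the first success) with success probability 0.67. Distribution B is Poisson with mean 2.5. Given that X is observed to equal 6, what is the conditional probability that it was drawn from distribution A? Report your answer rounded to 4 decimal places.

0.0229

Likelihoods P(X=6 | ·): A: 0.000865284; B: 0.0278337.
Posterior ∝ prior × likelihood. Numerator for A: 0.43·0.000865284 = 0.000372072.
Normalizing constant: 0.43·0.000865284 + 0.57·0.0278337 = 0.0162373.
P(A | observation) = 0.000372072 / 0.0162373 = 0.0229146.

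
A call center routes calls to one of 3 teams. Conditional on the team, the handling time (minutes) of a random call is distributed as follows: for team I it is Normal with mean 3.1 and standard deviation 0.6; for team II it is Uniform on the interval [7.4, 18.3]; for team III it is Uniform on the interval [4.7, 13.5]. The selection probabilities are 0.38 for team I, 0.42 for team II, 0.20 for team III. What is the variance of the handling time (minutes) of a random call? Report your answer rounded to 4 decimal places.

24.6750

Per component, I: μ=3.1, E[X²]=9.97; II: μ=12.85, E[X²]=175.023; III: μ=9.1, E[X²]=89.2633.
E[X] = 0.38·3.1 + 0.42·12.85 + 0.2·9.1 = 8.395.
E[X²] = 0.38·9.97 + 0.42·175.023 + 0.2·89.2633 = 95.1511.
Var(X) = E[X²] − (E[X])² = 95.1511 − 70.476 = 24.675.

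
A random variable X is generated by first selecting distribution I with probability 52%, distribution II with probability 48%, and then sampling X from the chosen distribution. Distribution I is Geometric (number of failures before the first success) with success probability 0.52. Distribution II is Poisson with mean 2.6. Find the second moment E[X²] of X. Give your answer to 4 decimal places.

5.8590

For each component E[X²] = Var + (mean)², giving I: 2.62722; II: 9.36.
Overall E[X²] = 0.52·2.62722 + 0.48·9.36 = 5.85895.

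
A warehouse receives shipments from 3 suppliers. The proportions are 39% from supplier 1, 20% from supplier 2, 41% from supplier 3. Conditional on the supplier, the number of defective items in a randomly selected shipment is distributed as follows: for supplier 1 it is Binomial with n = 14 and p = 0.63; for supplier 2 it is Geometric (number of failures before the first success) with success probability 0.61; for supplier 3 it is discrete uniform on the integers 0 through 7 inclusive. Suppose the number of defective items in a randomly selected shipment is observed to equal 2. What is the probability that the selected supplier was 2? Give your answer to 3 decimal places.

0.265

Likelihoods P(X=2 | ·): 1: 0.000237762; 2: 0.092781; 3: 0.125.
Posterior ∝ prior × likelihood. Numerator for 2: 0.2·0.092781 = 0.0185562.
Normalizing constant: 0.39·0.000237762 + 0.2·0.092781 + 0.41·0.125 = 0.0698989.
P(2 | observation) = 0.0185562 / 0.0698989 = 0.265472.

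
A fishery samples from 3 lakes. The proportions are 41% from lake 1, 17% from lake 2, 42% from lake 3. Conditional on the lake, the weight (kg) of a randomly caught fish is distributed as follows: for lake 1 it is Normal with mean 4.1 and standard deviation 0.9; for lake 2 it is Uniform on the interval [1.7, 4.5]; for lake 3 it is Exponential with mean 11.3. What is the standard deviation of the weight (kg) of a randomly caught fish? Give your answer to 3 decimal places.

8.238

Per component, 1: μ=4.1, E[X²]=17.62; 2: μ=3.1, E[X²]=10.2633; 3: μ=11.3, E[X²]=255.38.
E[X] = 0.41·4.1 + 0.17·3.1 + 0.42·11.3 = 6.954.
E[X²] = 0.41·17.62 + 0.17·10.2633 + 0.42·255.38 = 116.229.
Var(X) = E[X²] − (E[X])² = 116.229 − 48.3581 = 67.8705.
SD(X) = √67.8705 = 8.23835.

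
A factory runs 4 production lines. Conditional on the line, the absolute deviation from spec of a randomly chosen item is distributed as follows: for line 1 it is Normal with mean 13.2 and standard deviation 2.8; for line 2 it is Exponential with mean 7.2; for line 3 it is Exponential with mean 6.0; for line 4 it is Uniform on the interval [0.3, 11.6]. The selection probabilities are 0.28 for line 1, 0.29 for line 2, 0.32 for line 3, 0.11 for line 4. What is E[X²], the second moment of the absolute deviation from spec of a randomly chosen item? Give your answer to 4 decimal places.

109.1544

For each component E[X²] = Var + (mean)², giving 1: 182.08; 2: 103.68; 3: 72; 4: 46.0433.
Overall E[X²] = 0.28·182.08 + 0.29·103.68 + 0.32·72 + 0.11·46.0433 = 109.154.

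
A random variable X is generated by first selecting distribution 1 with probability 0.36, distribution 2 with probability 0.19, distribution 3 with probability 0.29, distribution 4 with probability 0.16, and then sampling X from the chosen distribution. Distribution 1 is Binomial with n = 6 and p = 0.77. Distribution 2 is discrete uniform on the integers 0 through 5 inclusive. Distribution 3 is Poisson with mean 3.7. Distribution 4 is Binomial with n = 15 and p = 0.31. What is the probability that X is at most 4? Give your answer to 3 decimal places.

0.585

Conditional on each component, P(X ≤ 4): 1: 0.418041; 2: 0.833333; 3: 0.687219; 4: 0.481336.
By total probability, P(X ≤ 4) = 0.36·0.418041 + 0.19·0.833333 + 0.29·0.687219 + 0.16·0.481336 = 0.585136.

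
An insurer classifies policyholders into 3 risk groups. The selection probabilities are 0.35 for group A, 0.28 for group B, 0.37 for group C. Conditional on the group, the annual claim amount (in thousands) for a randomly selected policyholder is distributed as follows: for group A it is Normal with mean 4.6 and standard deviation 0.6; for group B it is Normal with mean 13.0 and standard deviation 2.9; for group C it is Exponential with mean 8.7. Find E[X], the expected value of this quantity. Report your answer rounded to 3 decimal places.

8.469

Component means — A: 4.6; B: 13; C: 8.7.
E[X] = 0.35·4.6 + 0.28·13 + 0.37·8.7 = 8.469.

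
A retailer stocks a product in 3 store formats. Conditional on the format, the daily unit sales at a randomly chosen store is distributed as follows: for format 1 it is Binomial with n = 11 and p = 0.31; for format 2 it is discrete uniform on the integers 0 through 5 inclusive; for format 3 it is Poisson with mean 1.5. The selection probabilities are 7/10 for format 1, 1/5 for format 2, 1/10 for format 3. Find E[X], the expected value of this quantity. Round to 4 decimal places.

3.0370

Component means — 1: 3.41; 2: 2.5; 3: 1.5.
E[X] = 0.7·3.41 + 0.2·2.5 + 0.1·1.5 = 3.037.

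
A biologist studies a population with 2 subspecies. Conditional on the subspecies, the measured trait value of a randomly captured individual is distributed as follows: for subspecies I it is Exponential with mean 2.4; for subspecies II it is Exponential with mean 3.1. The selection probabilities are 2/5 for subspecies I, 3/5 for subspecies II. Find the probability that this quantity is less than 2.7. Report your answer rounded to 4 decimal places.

Conditional on each subspecies, P(X < 2.7): I: 0.675348; II: 0.581454.
By total probability, P(X < 2.7) = 0.4·0.675348 + 0.6·0.581454 = 0.619011.

0.6190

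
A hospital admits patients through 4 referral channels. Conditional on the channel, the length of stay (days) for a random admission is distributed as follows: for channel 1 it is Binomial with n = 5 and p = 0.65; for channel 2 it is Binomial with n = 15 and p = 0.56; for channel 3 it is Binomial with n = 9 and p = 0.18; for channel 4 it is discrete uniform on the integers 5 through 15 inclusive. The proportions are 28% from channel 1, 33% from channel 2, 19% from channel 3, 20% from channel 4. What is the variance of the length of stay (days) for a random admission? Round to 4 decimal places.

14.6538

Per component, 1: μ=3.25, E[X²]=11.7; 2: μ=8.4, E[X²]=74.256; 3: μ=1.62, E[X²]=3.9528; 4: μ=10, E[X²]=110.
E[X] = 0.28·3.25 + 0.33·8.4 + 0.19·1.62 + 0.2·10 = 5.9898.
E[X²] = 0.28·11.7 + 0.33·74.256 + 0.19·3.9528 + 0.2·110 = 50.5315.
Var(X) = E[X²] − (E[X])² = 50.5315 − 35.8777 = 14.6538.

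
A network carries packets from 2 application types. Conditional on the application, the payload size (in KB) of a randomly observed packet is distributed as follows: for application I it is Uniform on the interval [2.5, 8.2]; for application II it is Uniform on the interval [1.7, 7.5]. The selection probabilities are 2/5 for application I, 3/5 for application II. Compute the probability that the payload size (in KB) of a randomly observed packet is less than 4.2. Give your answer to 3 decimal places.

Conditional on each application, P(X < 4.2): I: 0.298246; II: 0.431034.
By total probability, P(X < 4.2) = 0.4·0.298246 + 0.6·0.431034 = 0.377919.

0.378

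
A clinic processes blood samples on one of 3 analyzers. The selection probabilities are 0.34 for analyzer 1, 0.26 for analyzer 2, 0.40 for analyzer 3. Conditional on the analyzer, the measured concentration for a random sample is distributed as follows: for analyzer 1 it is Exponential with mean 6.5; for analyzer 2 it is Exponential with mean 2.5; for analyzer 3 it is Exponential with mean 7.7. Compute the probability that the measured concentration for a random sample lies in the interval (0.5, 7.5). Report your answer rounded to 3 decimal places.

Conditional on each analyzer, P(0.5 < X < 7.5): 1: 0.61054; 2: 0.768944; 3: 0.559568.
By total probability, P(0.5 < X < 7.5) = 0.34·0.61054 + 0.26·0.768944 + 0.4·0.559568 = 0.631336.

0.631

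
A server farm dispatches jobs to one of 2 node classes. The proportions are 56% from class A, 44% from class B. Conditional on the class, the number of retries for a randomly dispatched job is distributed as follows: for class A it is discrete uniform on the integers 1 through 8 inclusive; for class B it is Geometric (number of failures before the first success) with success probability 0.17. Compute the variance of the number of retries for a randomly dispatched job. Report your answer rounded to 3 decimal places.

Per component, A: μ=4.5, E[X²]=25.5; B: μ=4.88235, E[X²]=52.5571.
E[X] = 0.56·4.5 + 0.44·4.88235 = 4.66824.
E[X²] = 0.56·25.5 + 0.44·52.5571 = 37.4051.
Var(X) = E[X²] − (E[X])² = 37.4051 − 21.7924 = 15.6127.

15.613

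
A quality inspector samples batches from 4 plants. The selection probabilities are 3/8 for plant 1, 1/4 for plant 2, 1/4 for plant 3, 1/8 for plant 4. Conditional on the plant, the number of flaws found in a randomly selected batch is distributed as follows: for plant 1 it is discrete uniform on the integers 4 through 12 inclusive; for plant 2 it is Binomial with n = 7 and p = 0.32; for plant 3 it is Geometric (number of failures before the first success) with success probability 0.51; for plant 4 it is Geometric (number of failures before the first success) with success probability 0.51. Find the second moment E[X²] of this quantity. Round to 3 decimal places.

For each component E[X²] = Var + (mean)², giving 1: 70.6667; 2: 6.5408; 3: 2.807; 4: 2.807.
Overall E[X²] = 0.375·70.6667 + 0.25·6.5408 + 0.25·2.807 + 0.125·2.807 = 29.1878.

29.188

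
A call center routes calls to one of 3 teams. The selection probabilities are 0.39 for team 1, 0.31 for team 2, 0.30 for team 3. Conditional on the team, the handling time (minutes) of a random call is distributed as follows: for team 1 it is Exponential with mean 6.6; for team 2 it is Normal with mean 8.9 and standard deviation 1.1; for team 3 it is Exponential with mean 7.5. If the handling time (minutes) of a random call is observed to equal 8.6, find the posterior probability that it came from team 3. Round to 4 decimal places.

Likelihoods f(8.6 | ·): 1: 0.0411678; 2: 0.349435; 3: 0.0423592.
Posterior ∝ prior × likelihood. Numerator for 3: 0.3·0.0423592 = 0.0127078.
Normalizing constant: 0.39·0.0411678 + 0.31·0.349435 + 0.3·0.0423592 = 0.137088.
P(3 | observation) = 0.0127078 / 0.137088 = 0.0926979.

0.0927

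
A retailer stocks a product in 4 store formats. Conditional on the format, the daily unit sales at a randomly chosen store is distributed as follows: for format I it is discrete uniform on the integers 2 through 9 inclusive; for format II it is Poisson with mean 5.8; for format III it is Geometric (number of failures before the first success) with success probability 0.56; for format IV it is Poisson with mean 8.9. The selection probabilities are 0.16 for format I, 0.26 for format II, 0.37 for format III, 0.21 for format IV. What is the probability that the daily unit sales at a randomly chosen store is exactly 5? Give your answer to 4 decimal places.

0.0798

Conditional on each format, P(X = 5): I: 0.125; II: 0.165596; III: 0.00923531; IV: 0.063467.
By total probability, P(X = 5) = 0.16·0.125 + 0.26·0.165596 + 0.37·0.00923531 + 0.21·0.063467 = 0.0798002.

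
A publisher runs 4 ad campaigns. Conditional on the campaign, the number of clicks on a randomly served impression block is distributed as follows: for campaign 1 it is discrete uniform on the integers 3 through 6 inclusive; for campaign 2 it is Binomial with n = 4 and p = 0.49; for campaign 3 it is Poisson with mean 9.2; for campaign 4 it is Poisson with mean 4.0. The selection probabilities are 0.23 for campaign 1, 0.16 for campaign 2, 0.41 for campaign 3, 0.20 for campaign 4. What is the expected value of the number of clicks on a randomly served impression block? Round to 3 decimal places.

Component means — 1: 4.5; 2: 1.96; 3: 9.2; 4: 4.
E[X] = 0.23·4.5 + 0.16·1.96 + 0.41·9.2 + 0.2·4 = 5.9206.

5.921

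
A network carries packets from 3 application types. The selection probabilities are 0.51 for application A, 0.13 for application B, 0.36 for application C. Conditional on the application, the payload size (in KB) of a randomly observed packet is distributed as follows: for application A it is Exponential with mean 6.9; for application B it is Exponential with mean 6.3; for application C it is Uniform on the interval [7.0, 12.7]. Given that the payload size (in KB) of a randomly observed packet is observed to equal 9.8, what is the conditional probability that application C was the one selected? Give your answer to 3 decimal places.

Likelihoods f(9.8 | ·): A: 0.0350209; B: 0.0335035; C: 0.175439.
Posterior ∝ prior × likelihood. Numerator for C: 0.36·0.175439 = 0.0631579.
Normalizing constant: 0.51·0.0350209 + 0.13·0.0335035 + 0.36·0.175439 = 0.085374.
P(C | observation) = 0.0631579 / 0.085374 = 0.739779.

0.740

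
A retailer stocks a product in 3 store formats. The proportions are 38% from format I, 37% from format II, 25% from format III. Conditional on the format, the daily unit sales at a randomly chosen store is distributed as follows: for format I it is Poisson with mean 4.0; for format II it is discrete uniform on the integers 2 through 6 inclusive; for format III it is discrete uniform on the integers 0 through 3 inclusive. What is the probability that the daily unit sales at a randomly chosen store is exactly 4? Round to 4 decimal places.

0.1482

Conditional on each format, P(X = 4): I: 0.195367; II: 0.2; III: 0.
By total probability, P(X = 4) = 0.38·0.195367 + 0.37·0.2 + 0.25·0 = 0.148239.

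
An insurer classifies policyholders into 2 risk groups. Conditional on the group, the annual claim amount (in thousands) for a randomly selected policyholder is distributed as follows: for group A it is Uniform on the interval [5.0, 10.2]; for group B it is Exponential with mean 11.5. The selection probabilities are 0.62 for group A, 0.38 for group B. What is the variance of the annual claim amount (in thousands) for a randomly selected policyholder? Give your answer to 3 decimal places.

55.236

Per component, A: μ=7.6, E[X²]=60.0133; B: μ=11.5, E[X²]=264.5.
E[X] = 0.62·7.6 + 0.38·11.5 = 9.082.
E[X²] = 0.62·60.0133 + 0.38·264.5 = 137.718.
Var(X) = E[X²] − (E[X])² = 137.718 − 82.4827 = 55.2355.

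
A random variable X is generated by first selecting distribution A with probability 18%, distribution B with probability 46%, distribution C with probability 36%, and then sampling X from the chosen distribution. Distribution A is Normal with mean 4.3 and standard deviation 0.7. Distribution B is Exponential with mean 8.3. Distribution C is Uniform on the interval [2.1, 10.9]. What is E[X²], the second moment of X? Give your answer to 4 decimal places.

For each component E[X²] = Var + (mean)², giving A: 18.98; B: 137.78; C: 48.7033.
Overall E[X²] = 0.18·18.98 + 0.46·137.78 + 0.36·48.7033 = 84.3284.

84.3284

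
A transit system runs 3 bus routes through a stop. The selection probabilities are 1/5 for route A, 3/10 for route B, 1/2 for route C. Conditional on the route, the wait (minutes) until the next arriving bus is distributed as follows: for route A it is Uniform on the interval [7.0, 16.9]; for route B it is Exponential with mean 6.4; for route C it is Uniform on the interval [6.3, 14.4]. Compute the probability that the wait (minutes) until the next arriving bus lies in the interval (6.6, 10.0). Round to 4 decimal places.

Conditional on each route, P(6.6 < X < 10.0): A: 0.30303; B: 0.14695; C: 0.419753.
By total probability, P(6.6 < X < 10.0) = 0.2·0.30303 + 0.3·0.14695 + 0.5·0.419753 = 0.314567.

0.3146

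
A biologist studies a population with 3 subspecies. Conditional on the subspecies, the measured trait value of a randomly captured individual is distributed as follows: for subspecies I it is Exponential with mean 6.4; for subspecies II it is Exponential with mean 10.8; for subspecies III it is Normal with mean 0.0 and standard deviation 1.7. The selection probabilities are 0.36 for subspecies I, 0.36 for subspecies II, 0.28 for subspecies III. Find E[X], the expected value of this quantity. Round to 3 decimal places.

6.192

Component means — I: 6.4; II: 10.8; III: 0.
E[X] = 0.36·6.4 + 0.36·10.8 + 0.28·0 = 6.192.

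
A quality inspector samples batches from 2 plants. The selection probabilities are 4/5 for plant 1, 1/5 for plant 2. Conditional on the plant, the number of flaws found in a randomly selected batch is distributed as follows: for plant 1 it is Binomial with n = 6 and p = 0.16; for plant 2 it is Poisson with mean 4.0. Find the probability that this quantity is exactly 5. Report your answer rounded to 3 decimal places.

0.032

Conditional on each plant, P(X = 5): 1: 0.000528482; 2: 0.156293.
By total probability, P(X = 5) = 0.8·0.000528482 + 0.2·0.156293 = 0.0316815.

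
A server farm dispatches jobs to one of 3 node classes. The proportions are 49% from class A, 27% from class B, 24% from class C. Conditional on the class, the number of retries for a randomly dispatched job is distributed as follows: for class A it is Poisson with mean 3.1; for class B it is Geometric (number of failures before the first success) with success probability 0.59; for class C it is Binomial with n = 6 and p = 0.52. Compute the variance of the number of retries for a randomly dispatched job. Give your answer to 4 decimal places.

Per component, A: μ=3.1, E[X²]=12.71; B: μ=0.694915, E[X²]=1.66073; C: μ=3.12, E[X²]=11.232.
E[X] = 0.49·3.1 + 0.27·0.694915 + 0.24·3.12 = 2.45543.
E[X²] = 0.49·12.71 + 0.27·1.66073 + 0.24·11.232 = 9.37198.
Var(X) = E[X²] − (E[X])² = 9.37198 − 6.02912 = 3.34285.

3.3429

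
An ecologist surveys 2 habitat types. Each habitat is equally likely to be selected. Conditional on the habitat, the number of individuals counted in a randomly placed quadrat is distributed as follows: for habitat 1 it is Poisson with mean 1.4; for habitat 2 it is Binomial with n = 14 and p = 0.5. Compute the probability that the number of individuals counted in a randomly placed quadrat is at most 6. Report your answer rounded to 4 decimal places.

0.6973

Conditional on each habitat, P(X ≤ 6): 1: 0.999378; 2: 0.395264.
By total probability, P(X ≤ 6) = 0.5·0.999378 + 0.5·0.395264 = 0.697321.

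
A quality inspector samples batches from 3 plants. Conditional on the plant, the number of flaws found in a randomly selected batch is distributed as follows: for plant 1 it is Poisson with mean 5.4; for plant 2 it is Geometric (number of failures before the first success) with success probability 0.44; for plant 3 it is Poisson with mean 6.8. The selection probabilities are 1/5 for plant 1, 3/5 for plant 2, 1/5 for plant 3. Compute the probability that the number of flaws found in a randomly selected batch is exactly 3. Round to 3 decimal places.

Conditional on each plant, P(X = 3): 1: 0.118533; 2: 0.077271; 3: 0.0583678.
By total probability, P(X = 3) = 0.2·0.118533 + 0.6·0.077271 + 0.2·0.0583678 = 0.0817428.

0.082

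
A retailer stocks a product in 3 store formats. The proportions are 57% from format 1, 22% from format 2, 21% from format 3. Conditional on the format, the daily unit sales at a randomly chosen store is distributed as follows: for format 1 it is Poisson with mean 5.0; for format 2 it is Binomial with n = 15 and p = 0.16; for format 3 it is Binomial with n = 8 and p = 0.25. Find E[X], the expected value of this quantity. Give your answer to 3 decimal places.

Component means — 1: 5; 2: 2.4; 3: 2.
E[X] = 0.57·5 + 0.22·2.4 + 0.21·2 = 3.798.

3.798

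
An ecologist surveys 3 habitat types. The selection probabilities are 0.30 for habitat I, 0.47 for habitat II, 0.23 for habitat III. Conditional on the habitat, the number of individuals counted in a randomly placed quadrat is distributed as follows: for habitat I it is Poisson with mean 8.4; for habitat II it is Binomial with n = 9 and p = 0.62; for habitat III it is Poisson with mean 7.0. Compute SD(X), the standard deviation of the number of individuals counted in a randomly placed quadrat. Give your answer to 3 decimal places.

Per component, I: μ=8.4, E[X²]=78.96; II: μ=5.58, E[X²]=33.2568; III: μ=7, E[X²]=56.
E[X] = 0.3·8.4 + 0.47·5.58 + 0.23·7 = 6.7526.
E[X²] = 0.3·78.96 + 0.47·33.2568 + 0.23·56 = 52.1987.
Var(X) = E[X²] − (E[X])² = 52.1987 − 45.5976 = 6.60109.
SD(X) = √6.60109 = 2.56926.

2.569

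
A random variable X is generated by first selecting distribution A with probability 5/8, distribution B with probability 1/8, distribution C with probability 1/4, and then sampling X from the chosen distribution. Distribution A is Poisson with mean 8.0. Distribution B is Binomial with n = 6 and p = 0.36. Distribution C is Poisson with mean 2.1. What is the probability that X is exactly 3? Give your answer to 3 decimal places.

Conditional on each component, P(X = 3): A: 0.0286261; B: 0.244612; C: 0.189011.
By total probability, P(X = 3) = 0.625·0.0286261 + 0.125·0.244612 + 0.25·0.189011 = 0.0957207.

0.096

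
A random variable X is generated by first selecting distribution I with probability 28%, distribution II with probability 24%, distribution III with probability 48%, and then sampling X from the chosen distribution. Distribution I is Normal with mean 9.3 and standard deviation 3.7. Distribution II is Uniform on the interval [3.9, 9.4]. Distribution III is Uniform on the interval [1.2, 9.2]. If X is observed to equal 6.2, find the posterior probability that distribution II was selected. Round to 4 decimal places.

0.3494

Likelihoods f(6.2 | ·): I: 0.0759062; II: 0.181818; III: 0.125.
Posterior ∝ prior × likelihood. Numerator for II: 0.24·0.181818 = 0.0436364.
Normalizing constant: 0.28·0.0759062 + 0.24·0.181818 + 0.48·0.125 = 0.12489.
P(II | observation) = 0.0436364 / 0.12489 = 0.349398.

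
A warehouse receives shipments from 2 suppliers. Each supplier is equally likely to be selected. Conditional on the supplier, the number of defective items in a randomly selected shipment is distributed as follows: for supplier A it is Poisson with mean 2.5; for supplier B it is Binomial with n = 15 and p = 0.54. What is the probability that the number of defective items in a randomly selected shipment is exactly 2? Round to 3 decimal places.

Conditional on each supplier, P(X = 2): A: 0.256516; B: 0.00126424.
By total probability, P(X = 2) = 0.5·0.256516 + 0.5·0.00126424 = 0.12889.

0.129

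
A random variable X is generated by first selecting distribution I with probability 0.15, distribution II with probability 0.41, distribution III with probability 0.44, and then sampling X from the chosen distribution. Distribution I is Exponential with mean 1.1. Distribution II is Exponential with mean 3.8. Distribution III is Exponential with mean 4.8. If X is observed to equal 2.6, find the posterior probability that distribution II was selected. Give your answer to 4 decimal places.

Likelihoods f(2.6 | ·): I: 0.085525; II: 0.13276; III: 0.121204.
Posterior ∝ prior × likelihood. Numerator for II: 0.41·0.13276 = 0.0544316.
Normalizing constant: 0.15·0.085525 + 0.41·0.13276 + 0.44·0.121204 = 0.12059.
P(II | observation) = 0.0544316 / 0.12059 = 0.451378.

0.4514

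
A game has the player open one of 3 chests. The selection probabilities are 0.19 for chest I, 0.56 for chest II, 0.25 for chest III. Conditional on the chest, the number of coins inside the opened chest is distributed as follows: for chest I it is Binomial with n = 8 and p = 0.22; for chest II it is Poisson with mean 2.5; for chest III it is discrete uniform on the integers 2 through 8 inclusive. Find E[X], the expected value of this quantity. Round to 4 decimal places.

2.9844

Component means — I: 1.76; II: 2.5; III: 5.
E[X] = 0.19·1.76 + 0.56·2.5 + 0.25·5 = 2.9844.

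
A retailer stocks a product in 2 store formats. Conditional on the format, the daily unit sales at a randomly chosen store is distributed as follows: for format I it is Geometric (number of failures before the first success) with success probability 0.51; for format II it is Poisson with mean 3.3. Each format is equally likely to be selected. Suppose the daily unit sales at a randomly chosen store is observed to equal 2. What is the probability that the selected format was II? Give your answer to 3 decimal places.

0.621

Likelihoods P(X=2 | ·): I: 0.122451; II: 0.200829.
Posterior ∝ prior × likelihood. Numerator for II: 0.5·0.200829 = 0.100414.
Normalizing constant: 0.5·0.122451 + 0.5·0.200829 = 0.16164.
P(II | observation) = 0.100414 / 0.16164 = 0.621223.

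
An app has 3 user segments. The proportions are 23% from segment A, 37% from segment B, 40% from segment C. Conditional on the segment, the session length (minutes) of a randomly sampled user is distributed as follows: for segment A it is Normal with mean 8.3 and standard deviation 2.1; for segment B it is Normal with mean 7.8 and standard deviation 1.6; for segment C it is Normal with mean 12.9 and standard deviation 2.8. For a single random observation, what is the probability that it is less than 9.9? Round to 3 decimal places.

Conditional on each segment, P(X < 9.9): A: 0.776942; B: 0.905324; C: 0.141988.
By total probability, P(X < 9.9) = 0.23·0.776942 + 0.37·0.905324 + 0.4·0.141988 = 0.570462.

0.570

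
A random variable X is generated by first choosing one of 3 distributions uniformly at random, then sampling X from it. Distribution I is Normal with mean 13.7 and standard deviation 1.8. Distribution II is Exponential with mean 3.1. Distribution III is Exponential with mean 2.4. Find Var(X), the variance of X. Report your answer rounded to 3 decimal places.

Per component, I: μ=13.7, E[X²]=190.93; II: μ=3.1, E[X²]=19.22; III: μ=2.4, E[X²]=11.52.
E[X] = 0.333333·13.7 + 0.333333·3.1 + 0.333333·2.4 = 6.4.
E[X²] = 0.333333·190.93 + 0.333333·19.22 + 0.333333·11.52 = 73.89.
Var(X) = E[X²] − (E[X])² = 73.89 − 40.96 = 32.93.

32.930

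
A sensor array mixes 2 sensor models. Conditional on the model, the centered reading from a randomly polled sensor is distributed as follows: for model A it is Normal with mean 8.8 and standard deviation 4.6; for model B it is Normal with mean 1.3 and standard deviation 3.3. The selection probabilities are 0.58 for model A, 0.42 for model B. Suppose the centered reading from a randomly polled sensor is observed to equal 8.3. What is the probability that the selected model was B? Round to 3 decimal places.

0.097

Likelihoods f(8.3 | ·): A: 0.0862158; B: 0.0127448.
Posterior ∝ prior × likelihood. Numerator for B: 0.42·0.0127448 = 0.00535282.
Normalizing constant: 0.58·0.0862158 + 0.42·0.0127448 = 0.055358.
P(B | observation) = 0.00535282 / 0.055358 = 0.0966946.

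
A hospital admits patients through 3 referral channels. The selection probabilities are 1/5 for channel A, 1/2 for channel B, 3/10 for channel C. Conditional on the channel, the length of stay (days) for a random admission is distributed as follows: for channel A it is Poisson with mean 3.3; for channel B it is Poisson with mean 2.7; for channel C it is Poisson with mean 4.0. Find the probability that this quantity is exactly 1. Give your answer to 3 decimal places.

0.137

Conditional on each channel, P(X = 1): A: 0.121714; B: 0.181455; C: 0.0732626.
By total probability, P(X = 1) = 0.2·0.121714 + 0.5·0.181455 + 0.3·0.0732626 = 0.137049.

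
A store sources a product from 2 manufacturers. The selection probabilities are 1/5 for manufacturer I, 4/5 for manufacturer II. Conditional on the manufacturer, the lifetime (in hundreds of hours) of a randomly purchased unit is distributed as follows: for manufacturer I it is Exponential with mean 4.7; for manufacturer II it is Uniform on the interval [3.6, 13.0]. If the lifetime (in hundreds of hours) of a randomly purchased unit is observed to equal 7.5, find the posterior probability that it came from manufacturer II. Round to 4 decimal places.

0.9080

Likelihoods f(7.5 | ·): I: 0.0431399; II: 0.106383.
Posterior ∝ prior × likelihood. Numerator for II: 0.8·0.106383 = 0.0851064.
Normalizing constant: 0.2·0.0431399 + 0.8·0.106383 = 0.0937344.
P(II | observation) = 0.0851064 / 0.0937344 = 0.907953.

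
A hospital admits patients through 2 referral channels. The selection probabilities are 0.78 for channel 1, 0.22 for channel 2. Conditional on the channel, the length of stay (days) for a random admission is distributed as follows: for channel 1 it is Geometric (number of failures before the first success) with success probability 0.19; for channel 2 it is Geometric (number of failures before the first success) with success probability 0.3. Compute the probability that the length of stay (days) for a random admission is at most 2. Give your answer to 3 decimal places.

0.510

Conditional on each channel, P(X ≤ 2): 1: 0.468559; 2: 0.657.
By total probability, P(X ≤ 2) = 0.78·0.468559 + 0.22·0.657 = 0.510016.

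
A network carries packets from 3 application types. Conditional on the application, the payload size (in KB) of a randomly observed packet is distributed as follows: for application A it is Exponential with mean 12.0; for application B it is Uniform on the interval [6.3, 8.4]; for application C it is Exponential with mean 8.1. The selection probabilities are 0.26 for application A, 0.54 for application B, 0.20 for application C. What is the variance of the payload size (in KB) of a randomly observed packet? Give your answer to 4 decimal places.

54.6479

Per component, A: μ=12, E[X²]=288; B: μ=7.35, E[X²]=54.39; C: μ=8.1, E[X²]=131.22.
E[X] = 0.26·12 + 0.54·7.35 + 0.2·8.1 = 8.709.
E[X²] = 0.26·288 + 0.54·54.39 + 0.2·131.22 = 130.495.
Var(X) = E[X²] − (E[X])² = 130.495 − 75.8467 = 54.6479.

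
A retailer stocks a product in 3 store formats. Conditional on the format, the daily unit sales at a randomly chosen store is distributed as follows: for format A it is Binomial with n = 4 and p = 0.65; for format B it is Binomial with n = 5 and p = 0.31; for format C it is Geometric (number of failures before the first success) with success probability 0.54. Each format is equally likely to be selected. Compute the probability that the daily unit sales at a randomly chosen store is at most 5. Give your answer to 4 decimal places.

0.9968

Conditional on each format, P(X ≤ 5): A: 1; B: 1; C: 0.990526.
By total probability, P(X ≤ 5) = 0.333333·1 + 0.333333·1 + 0.333333·0.990526 = 0.996842.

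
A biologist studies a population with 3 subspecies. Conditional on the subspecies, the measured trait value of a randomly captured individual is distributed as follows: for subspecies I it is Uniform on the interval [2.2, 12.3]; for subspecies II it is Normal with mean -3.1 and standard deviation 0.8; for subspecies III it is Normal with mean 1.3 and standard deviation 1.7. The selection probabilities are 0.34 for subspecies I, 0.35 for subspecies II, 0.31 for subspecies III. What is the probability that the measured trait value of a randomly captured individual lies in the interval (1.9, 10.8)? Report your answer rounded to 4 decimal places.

0.4017

Conditional on each subspecies, P(1.9 < X < 10.8): I: 0.851485; II: 2.05226e-10; III: 0.362066.
By total probability, P(1.9 < X < 10.8) = 0.34·0.851485 + 0.35·2.05226e-10 + 0.31·0.362066 = 0.401745.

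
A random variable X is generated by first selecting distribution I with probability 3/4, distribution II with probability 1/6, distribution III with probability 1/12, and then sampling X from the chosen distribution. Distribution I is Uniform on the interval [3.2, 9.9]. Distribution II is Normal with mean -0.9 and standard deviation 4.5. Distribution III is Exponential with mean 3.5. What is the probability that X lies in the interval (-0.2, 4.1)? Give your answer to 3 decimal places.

0.209

Conditional on each component, P(-0.2 < X < 4.1): I: 0.134328; II: 0.304931; III: 0.690076.
By total probability, P(-0.2 < X < 4.1) = 0.75·0.134328 + 0.166667·0.304931 + 0.0833333·0.690076 = 0.209075.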